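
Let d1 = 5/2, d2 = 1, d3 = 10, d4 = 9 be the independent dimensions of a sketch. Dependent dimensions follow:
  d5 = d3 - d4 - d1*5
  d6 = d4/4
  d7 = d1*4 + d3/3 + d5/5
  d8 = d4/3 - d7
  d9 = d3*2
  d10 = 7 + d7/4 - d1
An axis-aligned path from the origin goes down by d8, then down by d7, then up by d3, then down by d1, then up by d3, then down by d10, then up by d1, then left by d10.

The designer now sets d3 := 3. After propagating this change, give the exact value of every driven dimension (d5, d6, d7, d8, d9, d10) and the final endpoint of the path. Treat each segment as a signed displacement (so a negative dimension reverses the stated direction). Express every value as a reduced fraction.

Apply edit: d3 := 3
  d5 = d3 - d4 - d1*5 = -37/2
  d6 = d4/4 = 9/4
  d7 = d1*4 + d3/3 + d5/5 = 73/10
  d8 = d4/3 - d7 = -43/10
  d9 = d3*2 = 6
  d10 = 7 + d7/4 - d1 = 253/40
Walk from origin (0, 0):
  seg 1: down by d8 = -43/10 → (0, 43/10)
  seg 2: down by d7 = 73/10 → (0, -3)
  seg 3: up by d3 = 3 → (0, 0)
  seg 4: down by d1 = 5/2 → (0, -5/2)
  seg 5: up by d3 = 3 → (0, 1/2)
  seg 6: down by d10 = 253/40 → (0, -233/40)
  seg 7: up by d1 = 5/2 → (0, -133/40)
  seg 8: left by d10 = 253/40 → (-253/40, -133/40)

d5 = -37/2
d6 = 9/4
d7 = 73/10
d8 = -43/10
d9 = 6
d10 = 253/40
endpoint = (-253/40, -133/40)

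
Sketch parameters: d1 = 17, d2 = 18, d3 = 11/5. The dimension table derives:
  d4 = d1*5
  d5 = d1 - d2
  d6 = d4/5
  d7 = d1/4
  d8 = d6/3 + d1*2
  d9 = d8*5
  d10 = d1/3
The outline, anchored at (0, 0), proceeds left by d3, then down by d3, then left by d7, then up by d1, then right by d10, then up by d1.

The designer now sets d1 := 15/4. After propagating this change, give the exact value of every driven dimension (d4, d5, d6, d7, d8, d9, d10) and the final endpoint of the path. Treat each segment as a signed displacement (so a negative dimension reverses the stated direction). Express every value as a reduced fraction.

Apply edit: d1 := 15/4
  d4 = d1*5 = 75/4
  d5 = d1 - d2 = -57/4
  d6 = d4/5 = 15/4
  d7 = d1/4 = 15/16
  d8 = d6/3 + d1*2 = 35/4
  d9 = d8*5 = 175/4
  d10 = d1/3 = 5/4
Walk from origin (0, 0):
  seg 1: left by d3 = 11/5 → (-11/5, 0)
  seg 2: down by d3 = 11/5 → (-11/5, -11/5)
  seg 3: left by d7 = 15/16 → (-251/80, -11/5)
  seg 4: up by d1 = 15/4 → (-251/80, 31/20)
  seg 5: right by d10 = 5/4 → (-151/80, 31/20)
  seg 6: up by d1 = 15/4 → (-151/80, 53/10)

d4 = 75/4
d5 = -57/4
d6 = 15/4
d7 = 15/16
d8 = 35/4
d9 = 175/4
d10 = 5/4
endpoint = (-151/80, 53/10)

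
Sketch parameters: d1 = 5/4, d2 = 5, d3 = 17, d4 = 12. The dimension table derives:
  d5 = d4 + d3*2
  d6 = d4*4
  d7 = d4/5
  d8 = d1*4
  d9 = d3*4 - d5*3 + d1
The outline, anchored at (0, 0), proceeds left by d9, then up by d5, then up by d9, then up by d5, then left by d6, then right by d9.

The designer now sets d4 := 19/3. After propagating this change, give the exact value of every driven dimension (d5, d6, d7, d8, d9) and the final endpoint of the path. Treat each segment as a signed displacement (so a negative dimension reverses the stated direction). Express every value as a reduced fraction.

d5 = 121/3
d6 = 76/3
d7 = 19/15
d8 = 5
d9 = -207/4
endpoint = (-76/3, 347/12)

Apply edit: d4 := 19/3
  d5 = d4 + d3*2 = 121/3
  d6 = d4*4 = 76/3
  d7 = d4/5 = 19/15
  d8 = d1*4 = 5
  d9 = d3*4 - d5*3 + d1 = -207/4
Walk from origin (0, 0):
  seg 1: left by d9 = -207/4 → (207/4, 0)
  seg 2: up by d5 = 121/3 → (207/4, 121/3)
  seg 3: up by d9 = -207/4 → (207/4, -137/12)
  seg 4: up by d5 = 121/3 → (207/4, 347/12)
  seg 5: left by d6 = 76/3 → (317/12, 347/12)
  seg 6: right by d9 = -207/4 → (-76/3, 347/12)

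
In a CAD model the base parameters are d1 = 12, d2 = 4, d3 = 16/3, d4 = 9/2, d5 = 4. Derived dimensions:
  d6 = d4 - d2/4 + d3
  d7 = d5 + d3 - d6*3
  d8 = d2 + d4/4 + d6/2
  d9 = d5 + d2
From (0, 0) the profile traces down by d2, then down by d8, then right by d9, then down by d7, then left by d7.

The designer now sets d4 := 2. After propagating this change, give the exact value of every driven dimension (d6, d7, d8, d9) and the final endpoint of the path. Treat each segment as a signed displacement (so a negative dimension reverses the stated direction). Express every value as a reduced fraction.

d6 = 19/3
d7 = -29/3
d8 = 23/3
d9 = 8
endpoint = (53/3, -2)

Apply edit: d4 := 2
  d6 = d4 - d2/4 + d3 = 19/3
  d7 = d5 + d3 - d6*3 = -29/3
  d8 = d2 + d4/4 + d6/2 = 23/3
  d9 = d5 + d2 = 8
Walk from origin (0, 0):
  seg 1: down by d2 = 4 → (0, -4)
  seg 2: down by d8 = 23/3 → (0, -35/3)
  seg 3: right by d9 = 8 → (8, -35/3)
  seg 4: down by d7 = -29/3 → (8, -2)
  seg 5: left by d7 = -29/3 → (53/3, -2)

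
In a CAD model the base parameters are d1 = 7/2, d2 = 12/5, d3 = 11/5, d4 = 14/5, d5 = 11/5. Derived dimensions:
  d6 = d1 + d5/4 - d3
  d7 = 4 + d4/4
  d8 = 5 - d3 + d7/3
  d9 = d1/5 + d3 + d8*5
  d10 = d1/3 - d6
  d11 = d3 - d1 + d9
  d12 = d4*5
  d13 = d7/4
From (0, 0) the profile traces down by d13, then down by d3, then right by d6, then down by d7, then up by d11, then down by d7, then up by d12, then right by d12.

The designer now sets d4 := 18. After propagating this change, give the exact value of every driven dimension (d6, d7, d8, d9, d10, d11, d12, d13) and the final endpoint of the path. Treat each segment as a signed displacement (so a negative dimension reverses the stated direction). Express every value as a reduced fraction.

Apply edit: d4 := 18
  d6 = d1 + d5/4 - d3 = 37/20
  d7 = 4 + d4/4 = 17/2
  d8 = 5 - d3 + d7/3 = 169/30
  d9 = d1/5 + d3 + d8*5 = 466/15
  d10 = d1/3 - d6 = -41/60
  d11 = d3 - d1 + d9 = 893/30
  d12 = d4*5 = 90
  d13 = d7/4 = 17/8
Walk from origin (0, 0):
  seg 1: down by d13 = 17/8 → (0, -17/8)
  seg 2: down by d3 = 11/5 → (0, -173/40)
  seg 3: right by d6 = 37/20 → (37/20, -173/40)
  seg 4: down by d7 = 17/2 → (37/20, -513/40)
  seg 5: up by d11 = 893/30 → (37/20, 2033/120)
  seg 6: down by d7 = 17/2 → (37/20, 1013/120)
  seg 7: up by d12 = 90 → (37/20, 11813/120)
  seg 8: right by d12 = 90 → (1837/20, 11813/120)

d6 = 37/20
d7 = 17/2
d8 = 169/30
d9 = 466/15
d10 = -41/60
d11 = 893/30
d12 = 90
d13 = 17/8
endpoint = (1837/20, 11813/120)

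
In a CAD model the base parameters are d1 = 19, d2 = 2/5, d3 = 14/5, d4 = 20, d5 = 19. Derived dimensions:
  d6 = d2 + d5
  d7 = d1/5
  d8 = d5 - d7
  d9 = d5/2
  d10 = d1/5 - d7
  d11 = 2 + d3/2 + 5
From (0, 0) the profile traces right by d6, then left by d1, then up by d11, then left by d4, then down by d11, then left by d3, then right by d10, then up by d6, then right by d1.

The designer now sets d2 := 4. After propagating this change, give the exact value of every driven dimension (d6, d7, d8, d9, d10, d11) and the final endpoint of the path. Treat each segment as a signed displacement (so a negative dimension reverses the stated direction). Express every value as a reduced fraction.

Apply edit: d2 := 4
  d6 = d2 + d5 = 23
  d7 = d1/5 = 19/5
  d8 = d5 - d7 = 76/5
  d9 = d5/2 = 19/2
  d10 = d1/5 - d7 = 0
  d11 = 2 + d3/2 + 5 = 42/5
Walk from origin (0, 0):
  seg 1: right by d6 = 23 → (23, 0)
  seg 2: left by d1 = 19 → (4, 0)
  seg 3: up by d11 = 42/5 → (4, 42/5)
  seg 4: left by d4 = 20 → (-16, 42/5)
  seg 5: down by d11 = 42/5 → (-16, 0)
  seg 6: left by d3 = 14/5 → (-94/5, 0)
  seg 7: right by d10 = 0 → (-94/5, 0)
  seg 8: up by d6 = 23 → (-94/5, 23)
  seg 9: right by d1 = 19 → (1/5, 23)

d6 = 23
d7 = 19/5
d8 = 76/5
d9 = 19/2
d10 = 0
d11 = 42/5
endpoint = (1/5, 23)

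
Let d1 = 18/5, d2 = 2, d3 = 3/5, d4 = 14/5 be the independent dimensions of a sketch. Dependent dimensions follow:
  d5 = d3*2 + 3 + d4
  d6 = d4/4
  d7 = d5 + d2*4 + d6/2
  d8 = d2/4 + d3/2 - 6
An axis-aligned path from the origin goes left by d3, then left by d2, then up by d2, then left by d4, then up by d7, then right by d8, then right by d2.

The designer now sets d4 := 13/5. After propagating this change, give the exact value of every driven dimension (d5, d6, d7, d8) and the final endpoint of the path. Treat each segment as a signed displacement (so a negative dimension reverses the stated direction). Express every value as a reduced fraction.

d5 = 34/5
d6 = 13/20
d7 = 121/8
d8 = -26/5
endpoint = (-42/5, 137/8)

Apply edit: d4 := 13/5
  d5 = d3*2 + 3 + d4 = 34/5
  d6 = d4/4 = 13/20
  d7 = d5 + d2*4 + d6/2 = 121/8
  d8 = d2/4 + d3/2 - 6 = -26/5
Walk from origin (0, 0):
  seg 1: left by d3 = 3/5 → (-3/5, 0)
  seg 2: left by d2 = 2 → (-13/5, 0)
  seg 3: up by d2 = 2 → (-13/5, 2)
  seg 4: left by d4 = 13/5 → (-26/5, 2)
  seg 5: up by d7 = 121/8 → (-26/5, 137/8)
  seg 6: right by d8 = -26/5 → (-52/5, 137/8)
  seg 7: right by d2 = 2 → (-42/5, 137/8)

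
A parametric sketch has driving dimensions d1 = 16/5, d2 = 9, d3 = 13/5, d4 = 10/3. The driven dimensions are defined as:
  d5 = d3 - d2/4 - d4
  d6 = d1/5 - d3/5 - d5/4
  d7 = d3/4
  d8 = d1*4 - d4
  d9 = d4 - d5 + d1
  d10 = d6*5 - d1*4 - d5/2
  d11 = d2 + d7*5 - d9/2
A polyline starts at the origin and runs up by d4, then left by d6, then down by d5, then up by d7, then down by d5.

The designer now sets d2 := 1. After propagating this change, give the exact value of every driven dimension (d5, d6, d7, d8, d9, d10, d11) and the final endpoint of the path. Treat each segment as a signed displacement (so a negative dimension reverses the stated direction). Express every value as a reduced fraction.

Apply edit: d2 := 1
  d5 = d3 - d2/4 - d4 = -59/60
  d6 = d1/5 - d3/5 - d5/4 = 439/1200
  d7 = d3/4 = 13/20
  d8 = d1*4 - d4 = 142/15
  d9 = d4 - d5 + d1 = 451/60
  d10 = d6*5 - d1*4 - d5/2 = -503/48
  d11 = d2 + d7*5 - d9/2 = 59/120
Walk from origin (0, 0):
  seg 1: up by d4 = 10/3 → (0, 10/3)
  seg 2: left by d6 = 439/1200 → (-439/1200, 10/3)
  seg 3: down by d5 = -59/60 → (-439/1200, 259/60)
  seg 4: up by d7 = 13/20 → (-439/1200, 149/30)
  seg 5: down by d5 = -59/60 → (-439/1200, 119/20)

d5 = -59/60
d6 = 439/1200
d7 = 13/20
d8 = 142/15
d9 = 451/60
d10 = -503/48
d11 = 59/120
endpoint = (-439/1200, 119/20)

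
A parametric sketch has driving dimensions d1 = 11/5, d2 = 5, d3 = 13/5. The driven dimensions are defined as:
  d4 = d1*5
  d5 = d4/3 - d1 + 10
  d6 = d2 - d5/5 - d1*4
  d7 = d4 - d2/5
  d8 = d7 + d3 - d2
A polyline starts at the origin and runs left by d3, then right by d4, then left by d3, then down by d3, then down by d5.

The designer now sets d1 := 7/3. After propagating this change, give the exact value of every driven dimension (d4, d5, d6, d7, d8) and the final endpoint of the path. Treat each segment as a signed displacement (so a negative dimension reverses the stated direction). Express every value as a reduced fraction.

Apply edit: d1 := 7/3
  d4 = d1*5 = 35/3
  d5 = d4/3 - d1 + 10 = 104/9
  d6 = d2 - d5/5 - d1*4 = -299/45
  d7 = d4 - d2/5 = 32/3
  d8 = d7 + d3 - d2 = 124/15
Walk from origin (0, 0):
  seg 1: left by d3 = 13/5 → (-13/5, 0)
  seg 2: right by d4 = 35/3 → (136/15, 0)
  seg 3: left by d3 = 13/5 → (97/15, 0)
  seg 4: down by d3 = 13/5 → (97/15, -13/5)
  seg 5: down by d5 = 104/9 → (97/15, -637/45)

d4 = 35/3
d5 = 104/9
d6 = -299/45
d7 = 32/3
d8 = 124/15
endpoint = (97/15, -637/45)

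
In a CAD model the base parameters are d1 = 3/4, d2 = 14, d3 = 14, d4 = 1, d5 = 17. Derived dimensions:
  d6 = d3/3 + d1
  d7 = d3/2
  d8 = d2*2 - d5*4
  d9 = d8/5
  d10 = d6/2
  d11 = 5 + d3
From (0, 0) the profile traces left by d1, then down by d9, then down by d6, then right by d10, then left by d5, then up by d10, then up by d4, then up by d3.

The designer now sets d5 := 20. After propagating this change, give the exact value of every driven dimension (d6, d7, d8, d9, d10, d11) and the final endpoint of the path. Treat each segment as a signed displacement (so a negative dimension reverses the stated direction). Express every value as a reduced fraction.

d6 = 65/12
d7 = 7
d8 = -52
d9 = -52/5
d10 = 65/24
d11 = 19
endpoint = (-433/24, 2723/120)

Apply edit: d5 := 20
  d6 = d3/3 + d1 = 65/12
  d7 = d3/2 = 7
  d8 = d2*2 - d5*4 = -52
  d9 = d8/5 = -52/5
  d10 = d6/2 = 65/24
  d11 = 5 + d3 = 19
Walk from origin (0, 0):
  seg 1: left by d1 = 3/4 → (-3/4, 0)
  seg 2: down by d9 = -52/5 → (-3/4, 52/5)
  seg 3: down by d6 = 65/12 → (-3/4, 299/60)
  seg 4: right by d10 = 65/24 → (47/24, 299/60)
  seg 5: left by d5 = 20 → (-433/24, 299/60)
  seg 6: up by d10 = 65/24 → (-433/24, 923/120)
  seg 7: up by d4 = 1 → (-433/24, 1043/120)
  seg 8: up by d3 = 14 → (-433/24, 2723/120)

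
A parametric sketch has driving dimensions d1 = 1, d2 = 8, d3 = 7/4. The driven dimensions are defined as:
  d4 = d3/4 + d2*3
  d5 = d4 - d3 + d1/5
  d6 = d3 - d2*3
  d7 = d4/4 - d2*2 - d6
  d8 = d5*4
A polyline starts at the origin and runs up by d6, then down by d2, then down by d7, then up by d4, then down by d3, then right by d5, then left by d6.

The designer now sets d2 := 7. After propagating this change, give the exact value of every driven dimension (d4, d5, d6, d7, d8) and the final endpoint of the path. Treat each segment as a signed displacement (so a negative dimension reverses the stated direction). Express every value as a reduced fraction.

d4 = 343/16
d5 = 1591/80
d6 = -77/4
d7 = 679/64
d8 = 1591/20
endpoint = (3131/80, -1099/64)

Apply edit: d2 := 7
  d4 = d3/4 + d2*3 = 343/16
  d5 = d4 - d3 + d1/5 = 1591/80
  d6 = d3 - d2*3 = -77/4
  d7 = d4/4 - d2*2 - d6 = 679/64
  d8 = d5*4 = 1591/20
Walk from origin (0, 0):
  seg 1: up by d6 = -77/4 → (0, -77/4)
  seg 2: down by d2 = 7 → (0, -105/4)
  seg 3: down by d7 = 679/64 → (0, -2359/64)
  seg 4: up by d4 = 343/16 → (0, -987/64)
  seg 5: down by d3 = 7/4 → (0, -1099/64)
  seg 6: right by d5 = 1591/80 → (1591/80, -1099/64)
  seg 7: left by d6 = -77/4 → (3131/80, -1099/64)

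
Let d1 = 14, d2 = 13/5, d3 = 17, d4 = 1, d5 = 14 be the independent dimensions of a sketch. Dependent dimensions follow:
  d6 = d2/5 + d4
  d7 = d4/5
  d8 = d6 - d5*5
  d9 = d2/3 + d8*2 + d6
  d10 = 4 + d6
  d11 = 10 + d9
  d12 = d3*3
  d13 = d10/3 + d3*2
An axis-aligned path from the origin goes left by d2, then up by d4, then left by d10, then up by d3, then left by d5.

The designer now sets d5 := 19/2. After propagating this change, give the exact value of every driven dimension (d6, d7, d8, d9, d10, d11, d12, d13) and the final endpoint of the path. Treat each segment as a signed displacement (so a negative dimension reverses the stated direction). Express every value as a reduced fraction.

d6 = 38/25
d7 = 1/5
d8 = -2299/50
d9 = -6718/75
d10 = 138/25
d11 = -5968/75
d12 = 51
d13 = 896/25
endpoint = (-881/50, 18)

Apply edit: d5 := 19/2
  d6 = d2/5 + d4 = 38/25
  d7 = d4/5 = 1/5
  d8 = d6 - d5*5 = -2299/50
  d9 = d2/3 + d8*2 + d6 = -6718/75
  d10 = 4 + d6 = 138/25
  d11 = 10 + d9 = -5968/75
  d12 = d3*3 = 51
  d13 = d10/3 + d3*2 = 896/25
Walk from origin (0, 0):
  seg 1: left by d2 = 13/5 → (-13/5, 0)
  seg 2: up by d4 = 1 → (-13/5, 1)
  seg 3: left by d10 = 138/25 → (-203/25, 1)
  seg 4: up by d3 = 17 → (-203/25, 18)
  seg 5: left by d5 = 19/2 → (-881/50, 18)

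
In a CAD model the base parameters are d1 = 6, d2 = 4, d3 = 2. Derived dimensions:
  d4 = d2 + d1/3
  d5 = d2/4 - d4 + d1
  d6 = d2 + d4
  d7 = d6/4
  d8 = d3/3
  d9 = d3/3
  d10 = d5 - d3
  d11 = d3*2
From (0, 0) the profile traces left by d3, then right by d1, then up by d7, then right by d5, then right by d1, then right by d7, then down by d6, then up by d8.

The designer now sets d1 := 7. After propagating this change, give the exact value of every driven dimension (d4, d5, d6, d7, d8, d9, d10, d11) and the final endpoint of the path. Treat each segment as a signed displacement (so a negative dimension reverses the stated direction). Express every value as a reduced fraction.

d4 = 19/3
d5 = 5/3
d6 = 31/3
d7 = 31/12
d8 = 2/3
d9 = 2/3
d10 = -1/3
d11 = 4
endpoint = (65/4, -85/12)

Apply edit: d1 := 7
  d4 = d2 + d1/3 = 19/3
  d5 = d2/4 - d4 + d1 = 5/3
  d6 = d2 + d4 = 31/3
  d7 = d6/4 = 31/12
  d8 = d3/3 = 2/3
  d9 = d3/3 = 2/3
  d10 = d5 - d3 = -1/3
  d11 = d3*2 = 4
Walk from origin (0, 0):
  seg 1: left by d3 = 2 → (-2, 0)
  seg 2: right by d1 = 7 → (5, 0)
  seg 3: up by d7 = 31/12 → (5, 31/12)
  seg 4: right by d5 = 5/3 → (20/3, 31/12)
  seg 5: right by d1 = 7 → (41/3, 31/12)
  seg 6: right by d7 = 31/12 → (65/4, 31/12)
  seg 7: down by d6 = 31/3 → (65/4, -31/4)
  seg 8: up by d8 = 2/3 → (65/4, -85/12)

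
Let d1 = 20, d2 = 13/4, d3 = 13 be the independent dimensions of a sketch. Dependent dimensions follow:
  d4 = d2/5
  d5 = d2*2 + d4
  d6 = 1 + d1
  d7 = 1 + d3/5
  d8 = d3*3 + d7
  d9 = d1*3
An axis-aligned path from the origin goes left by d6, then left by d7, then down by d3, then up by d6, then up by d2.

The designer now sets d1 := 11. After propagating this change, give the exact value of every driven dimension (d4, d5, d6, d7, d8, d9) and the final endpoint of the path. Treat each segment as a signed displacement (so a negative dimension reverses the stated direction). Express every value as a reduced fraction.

Apply edit: d1 := 11
  d4 = d2/5 = 13/20
  d5 = d2*2 + d4 = 143/20
  d6 = 1 + d1 = 12
  d7 = 1 + d3/5 = 18/5
  d8 = d3*3 + d7 = 213/5
  d9 = d1*3 = 33
Walk from origin (0, 0):
  seg 1: left by d6 = 12 → (-12, 0)
  seg 2: left by d7 = 18/5 → (-78/5, 0)
  seg 3: down by d3 = 13 → (-78/5, -13)
  seg 4: up by d6 = 12 → (-78/5, -1)
  seg 5: up by d2 = 13/4 → (-78/5, 9/4)

d4 = 13/20
d5 = 143/20
d6 = 12
d7 = 18/5
d8 = 213/5
d9 = 33
endpoint = (-78/5, 9/4)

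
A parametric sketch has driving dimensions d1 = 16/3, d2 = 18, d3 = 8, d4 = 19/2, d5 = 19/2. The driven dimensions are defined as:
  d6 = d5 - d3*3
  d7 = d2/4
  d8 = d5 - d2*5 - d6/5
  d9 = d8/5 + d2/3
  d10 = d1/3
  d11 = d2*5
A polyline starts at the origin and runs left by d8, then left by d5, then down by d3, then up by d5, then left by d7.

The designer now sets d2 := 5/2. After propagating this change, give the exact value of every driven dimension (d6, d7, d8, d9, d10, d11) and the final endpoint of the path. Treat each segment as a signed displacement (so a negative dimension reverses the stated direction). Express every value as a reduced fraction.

d6 = -29/2
d7 = 5/8
d8 = -1/10
d9 = 61/75
d10 = 16/9
d11 = 25/2
endpoint = (-401/40, 3/2)

Apply edit: d2 := 5/2
  d6 = d5 - d3*3 = -29/2
  d7 = d2/4 = 5/8
  d8 = d5 - d2*5 - d6/5 = -1/10
  d9 = d8/5 + d2/3 = 61/75
  d10 = d1/3 = 16/9
  d11 = d2*5 = 25/2
Walk from origin (0, 0):
  seg 1: left by d8 = -1/10 → (1/10, 0)
  seg 2: left by d5 = 19/2 → (-47/5, 0)
  seg 3: down by d3 = 8 → (-47/5, -8)
  seg 4: up by d5 = 19/2 → (-47/5, 3/2)
  seg 5: left by d7 = 5/8 → (-401/40, 3/2)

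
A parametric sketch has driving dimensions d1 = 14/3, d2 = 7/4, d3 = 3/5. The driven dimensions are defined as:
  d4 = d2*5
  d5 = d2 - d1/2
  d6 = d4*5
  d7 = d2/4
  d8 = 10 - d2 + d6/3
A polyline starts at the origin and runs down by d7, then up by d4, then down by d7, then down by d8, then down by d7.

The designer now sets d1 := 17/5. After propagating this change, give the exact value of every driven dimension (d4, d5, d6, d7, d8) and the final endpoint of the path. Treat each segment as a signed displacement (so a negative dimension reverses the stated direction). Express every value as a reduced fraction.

Apply edit: d1 := 17/5
  d4 = d2*5 = 35/4
  d5 = d2 - d1/2 = 1/20
  d6 = d4*5 = 175/4
  d7 = d2/4 = 7/16
  d8 = 10 - d2 + d6/3 = 137/6
Walk from origin (0, 0):
  seg 1: down by d7 = 7/16 → (0, -7/16)
  seg 2: up by d4 = 35/4 → (0, 133/16)
  seg 3: down by d7 = 7/16 → (0, 63/8)
  seg 4: down by d8 = 137/6 → (0, -359/24)
  seg 5: down by d7 = 7/16 → (0, -739/48)

d4 = 35/4
d5 = 1/20
d6 = 175/4
d7 = 7/16
d8 = 137/6
endpoint = (0, -739/48)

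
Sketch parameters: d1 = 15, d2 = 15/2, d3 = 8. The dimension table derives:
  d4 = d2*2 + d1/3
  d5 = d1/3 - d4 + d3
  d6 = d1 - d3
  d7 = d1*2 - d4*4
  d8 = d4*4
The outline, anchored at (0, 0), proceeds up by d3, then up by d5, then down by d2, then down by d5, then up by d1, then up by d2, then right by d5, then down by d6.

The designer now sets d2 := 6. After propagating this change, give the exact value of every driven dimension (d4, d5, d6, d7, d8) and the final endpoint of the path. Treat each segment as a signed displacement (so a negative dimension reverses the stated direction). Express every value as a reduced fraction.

d4 = 17
d5 = -4
d6 = 7
d7 = -38
d8 = 68
endpoint = (-4, 16)

Apply edit: d2 := 6
  d4 = d2*2 + d1/3 = 17
  d5 = d1/3 - d4 + d3 = -4
  d6 = d1 - d3 = 7
  d7 = d1*2 - d4*4 = -38
  d8 = d4*4 = 68
Walk from origin (0, 0):
  seg 1: up by d3 = 8 → (0, 8)
  seg 2: up by d5 = -4 → (0, 4)
  seg 3: down by d2 = 6 → (0, -2)
  seg 4: down by d5 = -4 → (0, 2)
  seg 5: up by d1 = 15 → (0, 17)
  seg 6: up by d2 = 6 → (0, 23)
  seg 7: right by d5 = -4 → (-4, 23)
  seg 8: down by d6 = 7 → (-4, 16)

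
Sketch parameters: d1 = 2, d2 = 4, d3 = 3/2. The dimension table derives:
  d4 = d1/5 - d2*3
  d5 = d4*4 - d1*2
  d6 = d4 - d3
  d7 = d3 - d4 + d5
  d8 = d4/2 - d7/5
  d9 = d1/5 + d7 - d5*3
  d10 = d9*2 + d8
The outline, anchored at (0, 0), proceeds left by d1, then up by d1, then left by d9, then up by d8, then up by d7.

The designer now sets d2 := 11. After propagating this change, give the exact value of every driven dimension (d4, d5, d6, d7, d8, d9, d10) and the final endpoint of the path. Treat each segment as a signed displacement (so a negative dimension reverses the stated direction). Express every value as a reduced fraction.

d4 = -163/5
d5 = -672/5
d6 = -341/10
d7 = -1003/10
d8 = 94/25
d9 = 3033/10
d10 = 15259/25
endpoint = (-3053/10, -4727/50)

Apply edit: d2 := 11
  d4 = d1/5 - d2*3 = -163/5
  d5 = d4*4 - d1*2 = -672/5
  d6 = d4 - d3 = -341/10
  d7 = d3 - d4 + d5 = -1003/10
  d8 = d4/2 - d7/5 = 94/25
  d9 = d1/5 + d7 - d5*3 = 3033/10
  d10 = d9*2 + d8 = 15259/25
Walk from origin (0, 0):
  seg 1: left by d1 = 2 → (-2, 0)
  seg 2: up by d1 = 2 → (-2, 2)
  seg 3: left by d9 = 3033/10 → (-3053/10, 2)
  seg 4: up by d8 = 94/25 → (-3053/10, 144/25)
  seg 5: up by d7 = -1003/10 → (-3053/10, -4727/50)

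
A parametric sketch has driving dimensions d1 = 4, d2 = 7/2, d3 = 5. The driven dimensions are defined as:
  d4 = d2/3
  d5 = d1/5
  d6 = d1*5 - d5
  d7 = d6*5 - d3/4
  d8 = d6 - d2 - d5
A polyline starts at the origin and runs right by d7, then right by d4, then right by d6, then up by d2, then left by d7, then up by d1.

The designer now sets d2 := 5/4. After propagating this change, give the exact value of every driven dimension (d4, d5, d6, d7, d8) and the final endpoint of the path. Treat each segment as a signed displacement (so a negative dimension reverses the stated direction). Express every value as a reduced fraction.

Apply edit: d2 := 5/4
  d4 = d2/3 = 5/12
  d5 = d1/5 = 4/5
  d6 = d1*5 - d5 = 96/5
  d7 = d6*5 - d3/4 = 379/4
  d8 = d6 - d2 - d5 = 343/20
Walk from origin (0, 0):
  seg 1: right by d7 = 379/4 → (379/4, 0)
  seg 2: right by d4 = 5/12 → (571/6, 0)
  seg 3: right by d6 = 96/5 → (3431/30, 0)
  seg 4: up by d2 = 5/4 → (3431/30, 5/4)
  seg 5: left by d7 = 379/4 → (1177/60, 5/4)
  seg 6: up by d1 = 4 → (1177/60, 21/4)

d4 = 5/12
d5 = 4/5
d6 = 96/5
d7 = 379/4
d8 = 343/20
endpoint = (1177/60, 21/4)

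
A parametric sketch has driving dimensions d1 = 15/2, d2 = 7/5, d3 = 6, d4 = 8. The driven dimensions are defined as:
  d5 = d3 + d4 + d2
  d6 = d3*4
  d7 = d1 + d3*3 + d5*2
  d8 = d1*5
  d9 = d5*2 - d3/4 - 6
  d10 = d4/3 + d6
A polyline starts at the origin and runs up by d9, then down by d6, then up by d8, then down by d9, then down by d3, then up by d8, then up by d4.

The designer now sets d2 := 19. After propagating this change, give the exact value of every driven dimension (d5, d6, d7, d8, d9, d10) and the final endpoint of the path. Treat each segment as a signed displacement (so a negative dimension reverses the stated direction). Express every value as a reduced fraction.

d5 = 33
d6 = 24
d7 = 183/2
d8 = 75/2
d9 = 117/2
d10 = 80/3
endpoint = (0, 53)

Apply edit: d2 := 19
  d5 = d3 + d4 + d2 = 33
  d6 = d3*4 = 24
  d7 = d1 + d3*3 + d5*2 = 183/2
  d8 = d1*5 = 75/2
  d9 = d5*2 - d3/4 - 6 = 117/2
  d10 = d4/3 + d6 = 80/3
Walk from origin (0, 0):
  seg 1: up by d9 = 117/2 → (0, 117/2)
  seg 2: down by d6 = 24 → (0, 69/2)
  seg 3: up by d8 = 75/2 → (0, 72)
  seg 4: down by d9 = 117/2 → (0, 27/2)
  seg 5: down by d3 = 6 → (0, 15/2)
  seg 6: up by d8 = 75/2 → (0, 45)
  seg 7: up by d4 = 8 → (0, 53)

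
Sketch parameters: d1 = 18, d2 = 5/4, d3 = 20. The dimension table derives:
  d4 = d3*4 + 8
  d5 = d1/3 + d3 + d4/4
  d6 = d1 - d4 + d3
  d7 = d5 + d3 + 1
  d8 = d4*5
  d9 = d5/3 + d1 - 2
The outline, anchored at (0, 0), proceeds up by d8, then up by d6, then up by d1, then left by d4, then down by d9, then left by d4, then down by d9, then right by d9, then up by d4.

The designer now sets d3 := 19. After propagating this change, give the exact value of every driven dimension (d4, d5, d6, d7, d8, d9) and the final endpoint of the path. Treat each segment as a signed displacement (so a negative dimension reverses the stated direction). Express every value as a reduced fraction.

d4 = 84
d5 = 46
d6 = -47
d7 = 66
d8 = 420
d9 = 94/3
endpoint = (-410/3, 1237/3)

Apply edit: d3 := 19
  d4 = d3*4 + 8 = 84
  d5 = d1/3 + d3 + d4/4 = 46
  d6 = d1 - d4 + d3 = -47
  d7 = d5 + d3 + 1 = 66
  d8 = d4*5 = 420
  d9 = d5/3 + d1 - 2 = 94/3
Walk from origin (0, 0):
  seg 1: up by d8 = 420 → (0, 420)
  seg 2: up by d6 = -47 → (0, 373)
  seg 3: up by d1 = 18 → (0, 391)
  seg 4: left by d4 = 84 → (-84, 391)
  seg 5: down by d9 = 94/3 → (-84, 1079/3)
  seg 6: left by d4 = 84 → (-168, 1079/3)
  seg 7: down by d9 = 94/3 → (-168, 985/3)
  seg 8: right by d9 = 94/3 → (-410/3, 985/3)
  seg 9: up by d4 = 84 → (-410/3, 1237/3)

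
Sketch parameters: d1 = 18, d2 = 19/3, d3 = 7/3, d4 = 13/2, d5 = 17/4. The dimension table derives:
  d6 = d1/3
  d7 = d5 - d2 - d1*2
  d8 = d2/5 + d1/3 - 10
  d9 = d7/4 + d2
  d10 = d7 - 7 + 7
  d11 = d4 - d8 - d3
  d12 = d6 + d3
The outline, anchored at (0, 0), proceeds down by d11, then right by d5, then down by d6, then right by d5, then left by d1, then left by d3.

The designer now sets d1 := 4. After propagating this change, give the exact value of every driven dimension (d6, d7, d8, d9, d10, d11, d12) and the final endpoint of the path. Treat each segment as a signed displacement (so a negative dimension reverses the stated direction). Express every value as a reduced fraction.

Apply edit: d1 := 4
  d6 = d1/3 = 4/3
  d7 = d5 - d2 - d1*2 = -121/12
  d8 = d2/5 + d1/3 - 10 = -37/5
  d9 = d7/4 + d2 = 61/16
  d10 = d7 - 7 + 7 = -121/12
  d11 = d4 - d8 - d3 = 347/30
  d12 = d6 + d3 = 11/3
Walk from origin (0, 0):
  seg 1: down by d11 = 347/30 → (0, -347/30)
  seg 2: right by d5 = 17/4 → (17/4, -347/30)
  seg 3: down by d6 = 4/3 → (17/4, -129/10)
  seg 4: right by d5 = 17/4 → (17/2, -129/10)
  seg 5: left by d1 = 4 → (9/2, -129/10)
  seg 6: left by d3 = 7/3 → (13/6, -129/10)

d6 = 4/3
d7 = -121/12
d8 = -37/5
d9 = 61/16
d10 = -121/12
d11 = 347/30
d12 = 11/3
endpoint = (13/6, -129/10)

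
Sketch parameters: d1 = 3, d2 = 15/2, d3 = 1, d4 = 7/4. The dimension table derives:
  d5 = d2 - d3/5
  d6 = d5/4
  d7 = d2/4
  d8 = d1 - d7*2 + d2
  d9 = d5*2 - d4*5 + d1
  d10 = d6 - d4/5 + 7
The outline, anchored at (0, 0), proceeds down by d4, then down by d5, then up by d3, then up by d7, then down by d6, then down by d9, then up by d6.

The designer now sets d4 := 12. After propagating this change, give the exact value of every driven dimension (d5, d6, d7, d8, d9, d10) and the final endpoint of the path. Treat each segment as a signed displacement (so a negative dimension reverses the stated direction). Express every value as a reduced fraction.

Apply edit: d4 := 12
  d5 = d2 - d3/5 = 73/10
  d6 = d5/4 = 73/40
  d7 = d2/4 = 15/8
  d8 = d1 - d7*2 + d2 = 27/4
  d9 = d5*2 - d4*5 + d1 = -212/5
  d10 = d6 - d4/5 + 7 = 257/40
Walk from origin (0, 0):
  seg 1: down by d4 = 12 → (0, -12)
  seg 2: down by d5 = 73/10 → (0, -193/10)
  seg 3: up by d3 = 1 → (0, -183/10)
  seg 4: up by d7 = 15/8 → (0, -657/40)
  seg 5: down by d6 = 73/40 → (0, -73/4)
  seg 6: down by d9 = -212/5 → (0, 483/20)
  seg 7: up by d6 = 73/40 → (0, 1039/40)

d5 = 73/10
d6 = 73/40
d7 = 15/8
d8 = 27/4
d9 = -212/5
d10 = 257/40
endpoint = (0, 1039/40)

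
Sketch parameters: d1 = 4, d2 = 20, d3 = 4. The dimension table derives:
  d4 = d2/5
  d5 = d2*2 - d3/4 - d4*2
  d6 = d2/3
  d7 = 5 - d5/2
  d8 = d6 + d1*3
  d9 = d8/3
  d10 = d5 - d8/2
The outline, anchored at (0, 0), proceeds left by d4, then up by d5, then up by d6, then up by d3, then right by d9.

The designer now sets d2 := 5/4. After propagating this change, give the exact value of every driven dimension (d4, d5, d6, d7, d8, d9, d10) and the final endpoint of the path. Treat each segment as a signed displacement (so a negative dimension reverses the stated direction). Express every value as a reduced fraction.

Apply edit: d2 := 5/4
  d4 = d2/5 = 1/4
  d5 = d2*2 - d3/4 - d4*2 = 1
  d6 = d2/3 = 5/12
  d7 = 5 - d5/2 = 9/2
  d8 = d6 + d1*3 = 149/12
  d9 = d8/3 = 149/36
  d10 = d5 - d8/2 = -125/24
Walk from origin (0, 0):
  seg 1: left by d4 = 1/4 → (-1/4, 0)
  seg 2: up by d5 = 1 → (-1/4, 1)
  seg 3: up by d6 = 5/12 → (-1/4, 17/12)
  seg 4: up by d3 = 4 → (-1/4, 65/12)
  seg 5: right by d9 = 149/36 → (35/9, 65/12)

d4 = 1/4
d5 = 1
d6 = 5/12
d7 = 9/2
d8 = 149/12
d9 = 149/36
d10 = -125/24
endpoint = (35/9, 65/12)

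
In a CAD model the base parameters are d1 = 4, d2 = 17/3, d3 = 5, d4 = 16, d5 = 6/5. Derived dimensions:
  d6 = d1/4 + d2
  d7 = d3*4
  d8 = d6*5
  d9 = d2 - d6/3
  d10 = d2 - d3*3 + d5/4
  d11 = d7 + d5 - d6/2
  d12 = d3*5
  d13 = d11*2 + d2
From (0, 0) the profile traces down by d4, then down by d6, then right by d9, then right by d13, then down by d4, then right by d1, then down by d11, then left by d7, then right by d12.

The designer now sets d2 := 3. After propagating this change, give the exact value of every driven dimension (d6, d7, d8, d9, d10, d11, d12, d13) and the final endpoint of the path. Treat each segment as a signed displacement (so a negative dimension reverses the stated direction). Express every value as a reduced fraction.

d6 = 4
d7 = 20
d8 = 20
d9 = 5/3
d10 = -117/10
d11 = 96/5
d12 = 25
d13 = 207/5
endpoint = (781/15, -276/5)

Apply edit: d2 := 3
  d6 = d1/4 + d2 = 4
  d7 = d3*4 = 20
  d8 = d6*5 = 20
  d9 = d2 - d6/3 = 5/3
  d10 = d2 - d3*3 + d5/4 = -117/10
  d11 = d7 + d5 - d6/2 = 96/5
  d12 = d3*5 = 25
  d13 = d11*2 + d2 = 207/5
Walk from origin (0, 0):
  seg 1: down by d4 = 16 → (0, -16)
  seg 2: down by d6 = 4 → (0, -20)
  seg 3: right by d9 = 5/3 → (5/3, -20)
  seg 4: right by d13 = 207/5 → (646/15, -20)
  seg 5: down by d4 = 16 → (646/15, -36)
  seg 6: right by d1 = 4 → (706/15, -36)
  seg 7: down by d11 = 96/5 → (706/15, -276/5)
  seg 8: left by d7 = 20 → (406/15, -276/5)
  seg 9: right by d12 = 25 → (781/15, -276/5)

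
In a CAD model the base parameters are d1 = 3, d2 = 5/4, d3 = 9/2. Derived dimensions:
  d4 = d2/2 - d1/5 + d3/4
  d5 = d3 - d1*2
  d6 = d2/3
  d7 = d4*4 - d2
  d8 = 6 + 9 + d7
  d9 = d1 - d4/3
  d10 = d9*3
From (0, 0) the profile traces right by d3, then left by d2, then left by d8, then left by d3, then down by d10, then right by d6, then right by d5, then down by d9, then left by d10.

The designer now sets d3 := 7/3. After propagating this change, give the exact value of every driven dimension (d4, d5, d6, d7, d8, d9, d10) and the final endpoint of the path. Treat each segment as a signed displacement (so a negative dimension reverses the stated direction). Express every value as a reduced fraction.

d4 = 73/120
d5 = -11/3
d6 = 5/12
d7 = 71/60
d8 = 971/60
d9 = 1007/360
d10 = 1007/120
endpoint = (-1163/40, -1007/90)

Apply edit: d3 := 7/3
  d4 = d2/2 - d1/5 + d3/4 = 73/120
  d5 = d3 - d1*2 = -11/3
  d6 = d2/3 = 5/12
  d7 = d4*4 - d2 = 71/60
  d8 = 6 + 9 + d7 = 971/60
  d9 = d1 - d4/3 = 1007/360
  d10 = d9*3 = 1007/120
Walk from origin (0, 0):
  seg 1: right by d3 = 7/3 → (7/3, 0)
  seg 2: left by d2 = 5/4 → (13/12, 0)
  seg 3: left by d8 = 971/60 → (-151/10, 0)
  seg 4: left by d3 = 7/3 → (-523/30, 0)
  seg 5: down by d10 = 1007/120 → (-523/30, -1007/120)
  seg 6: right by d6 = 5/12 → (-1021/60, -1007/120)
  seg 7: right by d5 = -11/3 → (-1241/60, -1007/120)
  seg 8: down by d9 = 1007/360 → (-1241/60, -1007/90)
  seg 9: left by d10 = 1007/120 → (-1163/40, -1007/90)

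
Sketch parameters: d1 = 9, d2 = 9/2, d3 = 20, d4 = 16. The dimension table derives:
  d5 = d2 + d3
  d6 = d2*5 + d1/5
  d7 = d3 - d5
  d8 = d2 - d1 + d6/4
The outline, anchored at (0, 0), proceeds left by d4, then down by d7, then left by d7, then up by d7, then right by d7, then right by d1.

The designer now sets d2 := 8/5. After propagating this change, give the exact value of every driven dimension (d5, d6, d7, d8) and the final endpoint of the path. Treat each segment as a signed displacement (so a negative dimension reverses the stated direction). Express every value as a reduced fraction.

Apply edit: d2 := 8/5
  d5 = d2 + d3 = 108/5
  d6 = d2*5 + d1/5 = 49/5
  d7 = d3 - d5 = -8/5
  d8 = d2 - d1 + d6/4 = -99/20
Walk from origin (0, 0):
  seg 1: left by d4 = 16 → (-16, 0)
  seg 2: down by d7 = -8/5 → (-16, 8/5)
  seg 3: left by d7 = -8/5 → (-72/5, 8/5)
  seg 4: up by d7 = -8/5 → (-72/5, 0)
  seg 5: right by d7 = -8/5 → (-16, 0)
  seg 6: right by d1 = 9 → (-7, 0)

d5 = 108/5
d6 = 49/5
d7 = -8/5
d8 = -99/20
endpoint = (-7, 0)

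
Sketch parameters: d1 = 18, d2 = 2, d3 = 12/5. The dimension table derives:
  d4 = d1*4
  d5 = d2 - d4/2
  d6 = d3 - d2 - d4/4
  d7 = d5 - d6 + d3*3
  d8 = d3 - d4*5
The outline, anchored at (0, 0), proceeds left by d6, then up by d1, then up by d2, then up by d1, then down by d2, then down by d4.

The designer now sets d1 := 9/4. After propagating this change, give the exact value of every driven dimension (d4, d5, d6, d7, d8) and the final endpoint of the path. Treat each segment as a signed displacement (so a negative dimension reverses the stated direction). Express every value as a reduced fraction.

Apply edit: d1 := 9/4
  d4 = d1*4 = 9
  d5 = d2 - d4/2 = -5/2
  d6 = d3 - d2 - d4/4 = -37/20
  d7 = d5 - d6 + d3*3 = 131/20
  d8 = d3 - d4*5 = -213/5
Walk from origin (0, 0):
  seg 1: left by d6 = -37/20 → (37/20, 0)
  seg 2: up by d1 = 9/4 → (37/20, 9/4)
  seg 3: up by d2 = 2 → (37/20, 17/4)
  seg 4: up by d1 = 9/4 → (37/20, 13/2)
  seg 5: down by d2 = 2 → (37/20, 9/2)
  seg 6: down by d4 = 9 → (37/20, -9/2)

d4 = 9
d5 = -5/2
d6 = -37/20
d7 = 131/20
d8 = -213/5
endpoint = (37/20, -9/2)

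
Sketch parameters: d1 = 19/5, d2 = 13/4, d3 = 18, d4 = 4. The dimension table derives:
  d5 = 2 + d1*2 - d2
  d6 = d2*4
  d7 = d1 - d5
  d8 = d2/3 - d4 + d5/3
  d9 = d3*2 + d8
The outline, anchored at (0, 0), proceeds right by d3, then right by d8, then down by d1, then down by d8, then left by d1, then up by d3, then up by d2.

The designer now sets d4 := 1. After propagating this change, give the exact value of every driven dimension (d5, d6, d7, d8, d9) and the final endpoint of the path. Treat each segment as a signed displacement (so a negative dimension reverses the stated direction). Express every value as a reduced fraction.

d5 = 127/20
d6 = 13
d7 = -51/20
d8 = 11/5
d9 = 191/5
endpoint = (82/5, 61/4)

Apply edit: d4 := 1
  d5 = 2 + d1*2 - d2 = 127/20
  d6 = d2*4 = 13
  d7 = d1 - d5 = -51/20
  d8 = d2/3 - d4 + d5/3 = 11/5
  d9 = d3*2 + d8 = 191/5
Walk from origin (0, 0):
  seg 1: right by d3 = 18 → (18, 0)
  seg 2: right by d8 = 11/5 → (101/5, 0)
  seg 3: down by d1 = 19/5 → (101/5, -19/5)
  seg 4: down by d8 = 11/5 → (101/5, -6)
  seg 5: left by d1 = 19/5 → (82/5, -6)
  seg 6: up by d3 = 18 → (82/5, 12)
  seg 7: up by d2 = 13/4 → (82/5, 61/4)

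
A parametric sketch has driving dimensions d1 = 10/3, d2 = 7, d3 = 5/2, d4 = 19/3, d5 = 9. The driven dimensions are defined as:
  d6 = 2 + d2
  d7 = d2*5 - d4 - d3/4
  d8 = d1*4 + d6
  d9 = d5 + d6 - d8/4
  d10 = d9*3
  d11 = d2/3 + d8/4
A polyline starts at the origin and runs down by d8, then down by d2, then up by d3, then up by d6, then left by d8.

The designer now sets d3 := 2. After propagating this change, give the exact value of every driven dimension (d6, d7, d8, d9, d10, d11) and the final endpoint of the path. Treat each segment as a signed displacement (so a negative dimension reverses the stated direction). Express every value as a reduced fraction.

Apply edit: d3 := 2
  d6 = 2 + d2 = 9
  d7 = d2*5 - d4 - d3/4 = 169/6
  d8 = d1*4 + d6 = 67/3
  d9 = d5 + d6 - d8/4 = 149/12
  d10 = d9*3 = 149/4
  d11 = d2/3 + d8/4 = 95/12
Walk from origin (0, 0):
  seg 1: down by d8 = 67/3 → (0, -67/3)
  seg 2: down by d2 = 7 → (0, -88/3)
  seg 3: up by d3 = 2 → (0, -82/3)
  seg 4: up by d6 = 9 → (0, -55/3)
  seg 5: left by d8 = 67/3 → (-67/3, -55/3)

d6 = 9
d7 = 169/6
d8 = 67/3
d9 = 149/12
d10 = 149/4
d11 = 95/12
endpoint = (-67/3, -55/3)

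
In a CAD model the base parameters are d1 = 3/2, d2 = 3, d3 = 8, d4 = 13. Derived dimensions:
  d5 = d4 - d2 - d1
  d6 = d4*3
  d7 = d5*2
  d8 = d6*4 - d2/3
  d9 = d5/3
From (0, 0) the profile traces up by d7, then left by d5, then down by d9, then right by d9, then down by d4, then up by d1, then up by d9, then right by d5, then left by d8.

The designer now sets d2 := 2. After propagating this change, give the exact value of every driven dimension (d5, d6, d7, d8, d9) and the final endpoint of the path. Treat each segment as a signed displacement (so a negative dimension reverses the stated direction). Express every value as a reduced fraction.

d5 = 19/2
d6 = 39
d7 = 19
d8 = 466/3
d9 = 19/6
endpoint = (-913/6, 15/2)

Apply edit: d2 := 2
  d5 = d4 - d2 - d1 = 19/2
  d6 = d4*3 = 39
  d7 = d5*2 = 19
  d8 = d6*4 - d2/3 = 466/3
  d9 = d5/3 = 19/6
Walk from origin (0, 0):
  seg 1: up by d7 = 19 → (0, 19)
  seg 2: left by d5 = 19/2 → (-19/2, 19)
  seg 3: down by d9 = 19/6 → (-19/2, 95/6)
  seg 4: right by d9 = 19/6 → (-19/3, 95/6)
  seg 5: down by d4 = 13 → (-19/3, 17/6)
  seg 6: up by d1 = 3/2 → (-19/3, 13/3)
  seg 7: up by d9 = 19/6 → (-19/3, 15/2)
  seg 8: right by d5 = 19/2 → (19/6, 15/2)
  seg 9: left by d8 = 466/3 → (-913/6, 15/2)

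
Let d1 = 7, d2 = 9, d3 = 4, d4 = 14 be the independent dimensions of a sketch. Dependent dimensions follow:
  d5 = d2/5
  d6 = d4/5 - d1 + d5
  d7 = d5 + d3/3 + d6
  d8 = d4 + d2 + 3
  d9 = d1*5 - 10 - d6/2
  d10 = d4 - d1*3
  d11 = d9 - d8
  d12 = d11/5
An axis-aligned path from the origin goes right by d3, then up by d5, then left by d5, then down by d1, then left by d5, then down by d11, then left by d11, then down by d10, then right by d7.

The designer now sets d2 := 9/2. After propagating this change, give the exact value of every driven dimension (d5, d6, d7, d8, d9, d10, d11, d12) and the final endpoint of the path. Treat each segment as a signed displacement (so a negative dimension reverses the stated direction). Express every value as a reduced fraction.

d5 = 9/10
d6 = -33/10
d7 = -16/15
d8 = 43/2
d9 = 533/20
d10 = -7
d11 = 103/20
d12 = 103/100
endpoint = (-241/60, -17/4)

Apply edit: d2 := 9/2
  d5 = d2/5 = 9/10
  d6 = d4/5 - d1 + d5 = -33/10
  d7 = d5 + d3/3 + d6 = -16/15
  d8 = d4 + d2 + 3 = 43/2
  d9 = d1*5 - 10 - d6/2 = 533/20
  d10 = d4 - d1*3 = -7
  d11 = d9 - d8 = 103/20
  d12 = d11/5 = 103/100
Walk from origin (0, 0):
  seg 1: right by d3 = 4 → (4, 0)
  seg 2: up by d5 = 9/10 → (4, 9/10)
  seg 3: left by d5 = 9/10 → (31/10, 9/10)
  seg 4: down by d1 = 7 → (31/10, -61/10)
  seg 5: left by d5 = 9/10 → (11/5, -61/10)
  seg 6: down by d11 = 103/20 → (11/5, -45/4)
  seg 7: left by d11 = 103/20 → (-59/20, -45/4)
  seg 8: down by d10 = -7 → (-59/20, -17/4)
  seg 9: right by d7 = -16/15 → (-241/60, -17/4)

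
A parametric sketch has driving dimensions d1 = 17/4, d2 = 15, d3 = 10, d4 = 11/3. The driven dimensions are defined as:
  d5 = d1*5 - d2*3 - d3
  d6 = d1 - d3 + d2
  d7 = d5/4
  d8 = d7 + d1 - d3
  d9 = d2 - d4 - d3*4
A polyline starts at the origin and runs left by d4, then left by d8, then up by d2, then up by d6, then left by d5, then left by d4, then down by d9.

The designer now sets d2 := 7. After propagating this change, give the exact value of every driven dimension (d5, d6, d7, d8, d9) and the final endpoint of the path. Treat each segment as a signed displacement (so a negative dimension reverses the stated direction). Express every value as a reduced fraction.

Apply edit: d2 := 7
  d5 = d1*5 - d2*3 - d3 = -39/4
  d6 = d1 - d3 + d2 = 5/4
  d7 = d5/4 = -39/16
  d8 = d7 + d1 - d3 = -131/16
  d9 = d2 - d4 - d3*4 = -110/3
Walk from origin (0, 0):
  seg 1: left by d4 = 11/3 → (-11/3, 0)
  seg 2: left by d8 = -131/16 → (217/48, 0)
  seg 3: up by d2 = 7 → (217/48, 7)
  seg 4: up by d6 = 5/4 → (217/48, 33/4)
  seg 5: left by d5 = -39/4 → (685/48, 33/4)
  seg 6: left by d4 = 11/3 → (509/48, 33/4)
  seg 7: down by d9 = -110/3 → (509/48, 539/12)

d5 = -39/4
d6 = 5/4
d7 = -39/16
d8 = -131/16
d9 = -110/3
endpoint = (509/48, 539/12)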